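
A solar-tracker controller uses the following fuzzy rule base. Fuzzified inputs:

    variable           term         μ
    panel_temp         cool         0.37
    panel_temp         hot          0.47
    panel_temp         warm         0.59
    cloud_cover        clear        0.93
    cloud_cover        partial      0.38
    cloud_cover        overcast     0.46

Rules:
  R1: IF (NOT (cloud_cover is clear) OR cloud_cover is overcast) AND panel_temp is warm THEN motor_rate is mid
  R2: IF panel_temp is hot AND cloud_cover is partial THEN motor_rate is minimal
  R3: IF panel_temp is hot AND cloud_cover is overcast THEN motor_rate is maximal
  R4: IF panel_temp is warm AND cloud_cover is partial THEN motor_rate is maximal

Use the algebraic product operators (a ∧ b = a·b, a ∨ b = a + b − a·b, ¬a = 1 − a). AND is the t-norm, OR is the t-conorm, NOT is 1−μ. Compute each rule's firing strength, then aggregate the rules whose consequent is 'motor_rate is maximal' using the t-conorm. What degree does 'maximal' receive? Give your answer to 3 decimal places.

0.392

R1: (¬clear=1−0.93=0.07 OR overcast=0.46) = 0.4978; AND[a·b] with warm=0.59 → w = 0.2937
R2: hot=0.47, partial=0.38; AND[a·b] → w = 0.1786
R3: hot=0.47, overcast=0.46; AND[a·b] → w = 0.2162
R4: warm=0.59, partial=0.38; AND[a·b] → w = 0.2242
Rules with consequent 'maximal': {R3, R4} → strengths 0.2162, 0.2242
Aggregate via t-conorm [a + b − a·b]: 0.3919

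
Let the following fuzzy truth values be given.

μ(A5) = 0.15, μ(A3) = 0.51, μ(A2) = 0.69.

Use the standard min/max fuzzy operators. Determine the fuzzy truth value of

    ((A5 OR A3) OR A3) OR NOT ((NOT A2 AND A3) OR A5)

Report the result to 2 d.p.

A5 OR A3 = max(a, b) on (0.15, 0.51) = 0.51
(A5 OR A3) OR A3 = max(a, b) on (0.51, 0.51) = 0.51
NOT A2 = 1 − 0.69 = 0.31
NOT A2 AND A3 = min(a, b) on (0.31, 0.51) = 0.31
(NOT A2 AND A3) OR A5 = max(a, b) on (0.31, 0.15) = 0.31
NOT ((NOT A2 AND A3) OR A5) = 1 − 0.31 = 0.69
((A5 OR A3) OR A3) OR NOT ((NOT A2 AND A3) OR A5) = max(a, b) on (0.51, 0.69) = 0.69

0.69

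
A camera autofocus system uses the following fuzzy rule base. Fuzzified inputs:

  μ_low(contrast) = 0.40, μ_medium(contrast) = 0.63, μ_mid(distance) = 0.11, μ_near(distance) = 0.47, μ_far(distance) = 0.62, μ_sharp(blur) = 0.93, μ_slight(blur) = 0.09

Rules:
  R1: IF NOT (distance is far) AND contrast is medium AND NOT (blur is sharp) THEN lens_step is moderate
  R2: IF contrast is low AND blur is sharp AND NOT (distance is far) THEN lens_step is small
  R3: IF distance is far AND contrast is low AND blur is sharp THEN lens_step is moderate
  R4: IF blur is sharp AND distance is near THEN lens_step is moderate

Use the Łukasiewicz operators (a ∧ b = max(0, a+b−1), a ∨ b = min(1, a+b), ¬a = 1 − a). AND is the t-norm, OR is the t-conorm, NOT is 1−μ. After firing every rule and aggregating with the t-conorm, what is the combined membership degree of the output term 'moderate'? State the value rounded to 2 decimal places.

0.40

R1: ¬far=1−0.62=0.38, medium=0.63, ¬sharp=1−0.93=0.07; AND[max(0, a+b−1)] → w = 0.00
R2: low=0.40, sharp=0.93, ¬far=1−0.62=0.38; AND[max(0, a+b−1)] → w = 0.00
R3: far=0.62, low=0.40, sharp=0.93; AND[max(0, a+b−1)] → w = 0.00
R4: sharp=0.93, near=0.47; AND[max(0, a+b−1)] → w = 0.40
Rules with consequent 'moderate': {R1, R3, R4} → strengths 0.00, 0.00, 0.40
Aggregate via t-conorm [min(1, a+b)]: 0.40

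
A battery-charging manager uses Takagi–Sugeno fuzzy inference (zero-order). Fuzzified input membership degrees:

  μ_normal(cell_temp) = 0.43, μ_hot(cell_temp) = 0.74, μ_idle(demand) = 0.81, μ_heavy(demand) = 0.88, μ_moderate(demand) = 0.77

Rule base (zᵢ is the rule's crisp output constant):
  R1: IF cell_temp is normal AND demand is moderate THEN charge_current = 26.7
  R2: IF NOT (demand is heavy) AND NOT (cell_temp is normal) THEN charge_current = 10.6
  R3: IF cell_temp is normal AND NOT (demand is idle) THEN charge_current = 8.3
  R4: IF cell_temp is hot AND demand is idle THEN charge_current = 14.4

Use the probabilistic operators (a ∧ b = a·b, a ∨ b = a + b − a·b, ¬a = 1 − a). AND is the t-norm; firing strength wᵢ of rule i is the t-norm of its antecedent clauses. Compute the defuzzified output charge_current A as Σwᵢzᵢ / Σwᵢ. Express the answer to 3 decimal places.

R1 (z=26.7): normal=0.43, moderate=0.77; AND[a·b] → w = 0.3311
R2 (z=10.6): ¬heavy=1−0.88=0.12, ¬normal=1−0.43=0.57; AND[a·b] → w = 0.0684
R3 (z=8.3): normal=0.43, ¬idle=1−0.81=0.19; AND[a·b] → w = 0.0817
R4 (z=14.4): hot=0.74, idle=0.81; AND[a·b] → w = 0.5994
Weighted average = (0.3311·26.7 + 0.0684·10.6 + 0.0817·8.3 + 0.5994·14.4) / (0.3311 + 0.0684 + 0.0817 + 0.5994)
  = 18.8749 / 1.0806 = 17.467

17.467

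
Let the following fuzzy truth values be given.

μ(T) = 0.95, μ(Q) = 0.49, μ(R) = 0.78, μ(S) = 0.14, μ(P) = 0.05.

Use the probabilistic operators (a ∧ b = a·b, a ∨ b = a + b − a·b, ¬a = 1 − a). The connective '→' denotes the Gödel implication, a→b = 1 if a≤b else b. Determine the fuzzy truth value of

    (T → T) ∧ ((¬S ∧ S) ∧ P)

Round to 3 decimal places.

T → T  [Gödel: 1 if a≤b else b] with a=0.9500, b=0.9500 → 1.0000
¬S = 1 − 0.1400 = 0.8600
¬S ∧ S = a·b on (0.8600, 0.1400) = 0.1204
(¬S ∧ S) ∧ P = a·b on (0.1204, 0.0500) = 0.0060
(T → T) ∧ ((¬S ∧ S) ∧ P) = a·b on (1.0000, 0.0060) = 0.0060

0.006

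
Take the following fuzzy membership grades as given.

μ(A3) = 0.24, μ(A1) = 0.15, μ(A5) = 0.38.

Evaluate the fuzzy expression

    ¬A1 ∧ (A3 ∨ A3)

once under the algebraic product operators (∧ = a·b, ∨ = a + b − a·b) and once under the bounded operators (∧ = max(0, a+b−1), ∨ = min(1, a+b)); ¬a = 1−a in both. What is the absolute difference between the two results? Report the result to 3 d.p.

0.029

Under algebraic product:
  ¬A1 = 1 − 0.1500 = 0.8500
  A3 ∨ A3 = a + b − a·b on (0.2400, 0.2400) = 0.4224
  ¬A1 ∧ (A3 ∨ A3) = a·b on (0.8500, 0.4224) = 0.3590
  → value = 0.3590
Under bounded:
  ¬A1 = 1 − 0.15 = 0.85
  A3 ∨ A3 = min(1, a+b) on (0.24, 0.24) = 0.48
  ¬A1 ∧ (A3 ∨ A3) = max(0, a+b−1) on (0.85, 0.48) = 0.33
  → value = 0.3300
|0.3590 − 0.3300| = 0.029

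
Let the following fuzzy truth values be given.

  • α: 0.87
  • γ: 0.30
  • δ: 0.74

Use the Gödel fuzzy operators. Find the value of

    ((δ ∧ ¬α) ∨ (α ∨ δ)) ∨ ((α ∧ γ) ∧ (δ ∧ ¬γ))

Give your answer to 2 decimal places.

¬α = 1 − 0.87 = 0.13
δ ∧ ¬α = min(a, b) on (0.74, 0.13) = 0.13
α ∨ δ = max(a, b) on (0.87, 0.74) = 0.87
(δ ∧ ¬α) ∨ (α ∨ δ) = max(a, b) on (0.13, 0.87) = 0.87
α ∧ γ = min(a, b) on (0.87, 0.30) = 0.30
¬γ = 1 − 0.30 = 0.70
δ ∧ ¬γ = min(a, b) on (0.74, 0.70) = 0.70
(α ∧ γ) ∧ (δ ∧ ¬γ) = min(a, b) on (0.30, 0.70) = 0.30
((δ ∧ ¬α) ∨ (α ∨ δ)) ∨ ((α ∧ γ) ∧ (δ ∧ ¬γ)) = max(a, b) on (0.87, 0.30) = 0.87

0.87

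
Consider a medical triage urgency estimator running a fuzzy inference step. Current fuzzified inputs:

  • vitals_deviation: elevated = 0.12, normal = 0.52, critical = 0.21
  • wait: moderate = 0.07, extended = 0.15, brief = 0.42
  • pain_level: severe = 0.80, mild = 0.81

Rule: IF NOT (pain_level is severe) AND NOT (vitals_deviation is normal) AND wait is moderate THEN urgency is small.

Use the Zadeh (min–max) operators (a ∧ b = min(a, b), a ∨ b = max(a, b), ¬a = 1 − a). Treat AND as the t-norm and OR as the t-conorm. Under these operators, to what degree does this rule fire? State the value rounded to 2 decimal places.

0.07

firing strength: ¬severe=1−0.80=0.20, ¬normal=1−0.52=0.48, moderate=0.07; AND[min(a, b)] → w = 0.07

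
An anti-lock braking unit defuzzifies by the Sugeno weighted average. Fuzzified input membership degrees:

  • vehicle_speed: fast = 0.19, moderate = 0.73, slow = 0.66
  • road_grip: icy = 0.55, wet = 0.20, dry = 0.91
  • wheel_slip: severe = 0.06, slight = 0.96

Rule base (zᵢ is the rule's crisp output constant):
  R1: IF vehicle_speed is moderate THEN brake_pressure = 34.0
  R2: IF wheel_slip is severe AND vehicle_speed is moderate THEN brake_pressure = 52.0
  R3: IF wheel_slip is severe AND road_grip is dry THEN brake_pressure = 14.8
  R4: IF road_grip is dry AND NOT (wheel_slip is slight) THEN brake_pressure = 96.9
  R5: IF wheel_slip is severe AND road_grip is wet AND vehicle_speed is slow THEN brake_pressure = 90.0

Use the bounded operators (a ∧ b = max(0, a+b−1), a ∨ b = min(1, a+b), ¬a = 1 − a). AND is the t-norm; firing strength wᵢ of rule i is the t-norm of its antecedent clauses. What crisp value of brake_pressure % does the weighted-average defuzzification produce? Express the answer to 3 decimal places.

R1 (z=34.0): moderate=0.73 → w = 0.73
R2 (z=52.0): severe=0.06, moderate=0.73; AND[max(0, a+b−1)] → w = 0.00
R3 (z=14.8): severe=0.06, dry=0.91; AND[max(0, a+b−1)] → w = 0.00
R4 (z=96.9): dry=0.91, ¬slight=1−0.96=0.04; AND[max(0, a+b−1)] → w = 0.00
R5 (z=90.0): severe=0.06, wet=0.20, slow=0.66; AND[max(0, a+b−1)] → w = 0.00
Weighted average = (0.73·34.0 + 0.00·52.0 + 0.00·14.8 + 0.00·96.9 + 0.00·90.0) / (0.73 + 0.00 + 0.00 + 0.00 + 0.00)
  = 24.8200 / 0.7300 = 34.000

34.000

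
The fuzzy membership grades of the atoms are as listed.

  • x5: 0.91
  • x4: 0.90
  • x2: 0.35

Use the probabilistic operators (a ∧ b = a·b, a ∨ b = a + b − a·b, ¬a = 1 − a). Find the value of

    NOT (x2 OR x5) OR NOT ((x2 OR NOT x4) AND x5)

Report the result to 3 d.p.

0.644

x2 OR x5 = a + b − a·b on (0.3500, 0.9100) = 0.9415
NOT (x2 OR x5) = 1 − 0.9415 = 0.0585
NOT x4 = 1 − 0.9000 = 0.1000
x2 OR NOT x4 = a + b − a·b on (0.3500, 0.1000) = 0.4150
(x2 OR NOT x4) AND x5 = a·b on (0.4150, 0.9100) = 0.3776
NOT ((x2 OR NOT x4) AND x5) = 1 − 0.3776 = 0.6223
NOT (x2 OR x5) OR NOT ((x2 OR NOT x4) AND x5) = a + b − a·b on (0.0585, 0.6223) = 0.6444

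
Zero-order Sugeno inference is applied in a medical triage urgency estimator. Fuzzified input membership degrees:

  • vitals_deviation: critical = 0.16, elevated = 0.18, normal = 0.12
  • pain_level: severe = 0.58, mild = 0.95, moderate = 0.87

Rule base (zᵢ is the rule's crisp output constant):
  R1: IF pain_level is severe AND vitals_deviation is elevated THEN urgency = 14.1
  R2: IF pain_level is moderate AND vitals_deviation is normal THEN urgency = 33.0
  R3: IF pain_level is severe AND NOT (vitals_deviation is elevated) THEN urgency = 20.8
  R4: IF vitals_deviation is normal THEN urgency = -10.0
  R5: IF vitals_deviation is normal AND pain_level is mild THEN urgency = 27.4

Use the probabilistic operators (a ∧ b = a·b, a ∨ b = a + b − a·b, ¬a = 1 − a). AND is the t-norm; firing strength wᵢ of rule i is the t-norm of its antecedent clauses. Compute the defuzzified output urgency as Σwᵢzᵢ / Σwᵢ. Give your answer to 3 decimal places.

R1 (z=14.1): severe=0.58, elevated=0.18; AND[a·b] → w = 0.1044
R2 (z=33.0): moderate=0.87, normal=0.12; AND[a·b] → w = 0.1044
R3 (z=20.8): severe=0.58, ¬elevated=1−0.18=0.82; AND[a·b] → w = 0.4756
R4 (z=-10.0): normal=0.12 → w = 0.1200
R5 (z=27.4): normal=0.12, mild=0.95; AND[a·b] → w = 0.1140
Weighted average = (0.1044·14.1 + 0.1044·33.0 + 0.4756·20.8 + 0.1200·-10.0 + 0.1140·27.4) / (0.1044 + 0.1044 + 0.4756 + 0.1200 + 0.1140)
  = 16.7333 / 0.9184 = 18.220

18.220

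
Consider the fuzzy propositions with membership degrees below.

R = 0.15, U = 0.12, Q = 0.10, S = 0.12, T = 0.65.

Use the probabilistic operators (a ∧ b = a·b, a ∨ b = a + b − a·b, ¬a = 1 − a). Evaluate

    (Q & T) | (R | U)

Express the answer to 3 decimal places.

0.301

Q & T = a·b on (0.1000, 0.6500) = 0.0650
R | U = a + b − a·b on (0.1500, 0.1200) = 0.2520
(Q & T) | (R | U) = a + b − a·b on (0.0650, 0.2520) = 0.3006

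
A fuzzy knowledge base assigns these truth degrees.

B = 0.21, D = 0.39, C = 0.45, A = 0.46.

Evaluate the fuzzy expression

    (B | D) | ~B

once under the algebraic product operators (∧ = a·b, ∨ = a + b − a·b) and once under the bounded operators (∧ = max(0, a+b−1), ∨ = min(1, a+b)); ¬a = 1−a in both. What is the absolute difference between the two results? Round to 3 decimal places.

0.101

Under algebraic product:
  B | D = a + b − a·b on (0.2100, 0.3900) = 0.5181
  ~B = 1 − 0.2100 = 0.7900
  (B | D) | ~B = a + b − a·b on (0.5181, 0.7900) = 0.8988
  → value = 0.8988
Under bounded:
  B | D = min(1, a+b) on (0.21, 0.39) = 0.60
  ~B = 1 − 0.21 = 0.79
  (B | D) | ~B = min(1, a+b) on (0.60, 0.79) = 1.00
  → value = 1.0000
|0.8988 − 1.0000| = 0.101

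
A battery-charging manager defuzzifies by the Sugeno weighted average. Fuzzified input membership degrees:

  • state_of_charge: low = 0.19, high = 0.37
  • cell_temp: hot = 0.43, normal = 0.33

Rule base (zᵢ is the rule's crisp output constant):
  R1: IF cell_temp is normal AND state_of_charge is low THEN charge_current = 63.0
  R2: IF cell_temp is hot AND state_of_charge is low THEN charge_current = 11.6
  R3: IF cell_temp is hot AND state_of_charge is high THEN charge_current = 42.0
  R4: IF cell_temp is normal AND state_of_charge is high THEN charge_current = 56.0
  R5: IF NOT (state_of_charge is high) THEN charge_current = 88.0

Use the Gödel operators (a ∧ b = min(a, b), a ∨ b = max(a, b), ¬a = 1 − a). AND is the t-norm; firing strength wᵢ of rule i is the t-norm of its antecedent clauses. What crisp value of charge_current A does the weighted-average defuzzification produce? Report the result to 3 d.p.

R1 (z=63.0): normal=0.33, low=0.19; AND[min(a, b)] → w = 0.19
R2 (z=11.6): hot=0.43, low=0.19; AND[min(a, b)] → w = 0.19
R3 (z=42.0): hot=0.43, high=0.37; AND[min(a, b)] → w = 0.37
R4 (z=56.0): normal=0.33, high=0.37; AND[min(a, b)] → w = 0.33
R5 (z=88.0): ¬high=1−0.37=0.63 → w = 0.63
Weighted average = (0.19·63.0 + 0.19·11.6 + 0.37·42.0 + 0.33·56.0 + 0.63·88.0) / (0.19 + 0.19 + 0.37 + 0.33 + 0.63)
  = 103.6340 / 1.7100 = 60.605

60.605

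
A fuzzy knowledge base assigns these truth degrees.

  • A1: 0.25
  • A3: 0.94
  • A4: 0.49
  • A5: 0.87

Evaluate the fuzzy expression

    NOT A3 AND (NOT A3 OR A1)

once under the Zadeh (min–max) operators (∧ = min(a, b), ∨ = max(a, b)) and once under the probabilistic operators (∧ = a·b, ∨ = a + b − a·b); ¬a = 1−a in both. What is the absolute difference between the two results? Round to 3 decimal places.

0.042

Under Zadeh (min–max):
  NOT A3 = 1 − 0.94 = 0.06
  NOT A3 = 1 − 0.94 = 0.06
  NOT A3 OR A1 = max(a, b) on (0.06, 0.25) = 0.25
  NOT A3 AND (NOT A3 OR A1) = min(a, b) on (0.06, 0.25) = 0.06
  → value = 0.0600
Under probabilistic:
  NOT A3 = 1 − 0.9400 = 0.0600
  NOT A3 = 1 − 0.9400 = 0.0600
  NOT A3 OR A1 = a + b − a·b on (0.0600, 0.2500) = 0.2950
  NOT A3 AND (NOT A3 OR A1) = a·b on (0.0600, 0.2950) = 0.0177
  → value = 0.0177
|0.0600 − 0.0177| = 0.042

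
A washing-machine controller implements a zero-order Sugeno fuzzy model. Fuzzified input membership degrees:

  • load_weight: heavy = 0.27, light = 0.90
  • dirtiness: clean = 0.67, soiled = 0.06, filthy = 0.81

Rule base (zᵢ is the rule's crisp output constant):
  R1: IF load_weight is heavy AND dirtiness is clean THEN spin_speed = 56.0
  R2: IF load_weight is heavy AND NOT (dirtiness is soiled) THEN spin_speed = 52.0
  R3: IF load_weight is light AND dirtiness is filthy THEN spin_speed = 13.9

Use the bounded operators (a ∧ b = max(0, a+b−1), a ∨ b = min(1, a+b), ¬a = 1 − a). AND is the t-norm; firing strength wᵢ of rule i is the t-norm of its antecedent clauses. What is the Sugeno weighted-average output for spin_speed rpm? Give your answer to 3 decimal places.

R1 (z=56.0): heavy=0.27, clean=0.67; AND[max(0, a+b−1)] → w = 0.00
R2 (z=52.0): heavy=0.27, ¬soiled=1−0.06=0.94; AND[max(0, a+b−1)] → w = 0.21
R3 (z=13.9): light=0.90, filthy=0.81; AND[max(0, a+b−1)] → w = 0.71
Weighted average = (0.00·56.0 + 0.21·52.0 + 0.71·13.9) / (0.00 + 0.21 + 0.71)
  = 20.7890 / 0.9200 = 22.597

22.597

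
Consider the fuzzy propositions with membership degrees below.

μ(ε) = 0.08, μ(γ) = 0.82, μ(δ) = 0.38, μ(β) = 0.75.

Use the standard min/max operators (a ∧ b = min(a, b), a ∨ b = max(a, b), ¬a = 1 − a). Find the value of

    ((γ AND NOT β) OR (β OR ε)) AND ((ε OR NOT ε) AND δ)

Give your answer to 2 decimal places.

0.38

NOT β = 1 − 0.75 = 0.25
γ AND NOT β = min(a, b) on (0.82, 0.25) = 0.25
β OR ε = max(a, b) on (0.75, 0.08) = 0.75
(γ AND NOT β) OR (β OR ε) = max(a, b) on (0.25, 0.75) = 0.75
NOT ε = 1 − 0.08 = 0.92
ε OR NOT ε = max(a, b) on (0.08, 0.92) = 0.92
(ε OR NOT ε) AND δ = min(a, b) on (0.92, 0.38) = 0.38
((γ AND NOT β) OR (β OR ε)) AND ((ε OR NOT ε) AND δ) = min(a, b) on (0.75, 0.38) = 0.38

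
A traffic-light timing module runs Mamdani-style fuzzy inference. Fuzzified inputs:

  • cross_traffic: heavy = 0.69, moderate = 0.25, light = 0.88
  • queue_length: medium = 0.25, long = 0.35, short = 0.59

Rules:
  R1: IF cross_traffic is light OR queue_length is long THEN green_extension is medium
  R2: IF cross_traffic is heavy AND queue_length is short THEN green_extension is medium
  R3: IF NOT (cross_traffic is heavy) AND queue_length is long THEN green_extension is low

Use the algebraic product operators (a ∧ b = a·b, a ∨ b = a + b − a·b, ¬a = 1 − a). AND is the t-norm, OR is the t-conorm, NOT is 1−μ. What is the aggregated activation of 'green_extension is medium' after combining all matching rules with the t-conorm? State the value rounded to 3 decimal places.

R1: light=0.88, long=0.35; OR[a + b − a·b] → w = 0.9220
R2: heavy=0.69, short=0.59; AND[a·b] → w = 0.4071
R3: ¬heavy=1−0.69=0.31, long=0.35; AND[a·b] → w = 0.1085
Rules with consequent 'medium': {R1, R2} → strengths 0.9220, 0.4071
Aggregate via t-conorm [a + b − a·b]: 0.9538

0.954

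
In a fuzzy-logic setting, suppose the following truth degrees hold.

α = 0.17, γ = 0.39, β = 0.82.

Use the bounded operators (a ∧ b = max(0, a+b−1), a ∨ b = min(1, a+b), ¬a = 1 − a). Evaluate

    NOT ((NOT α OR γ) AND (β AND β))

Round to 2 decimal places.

NOT α = 1 − 0.17 = 0.83
NOT α OR γ = min(1, a+b) on (0.83, 0.39) = 1.00
β AND β = max(0, a+b−1) on (0.82, 0.82) = 0.64
(NOT α OR γ) AND (β AND β) = max(0, a+b−1) on (1.00, 0.64) = 0.64
NOT ((NOT α OR γ) AND (β AND β)) = 1 − 0.64 = 0.36

0.36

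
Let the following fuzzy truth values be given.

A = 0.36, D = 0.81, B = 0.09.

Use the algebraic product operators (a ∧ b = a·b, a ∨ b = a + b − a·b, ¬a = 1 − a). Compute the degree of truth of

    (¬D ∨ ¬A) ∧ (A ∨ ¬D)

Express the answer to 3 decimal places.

¬D = 1 − 0.8100 = 0.1900
¬A = 1 − 0.3600 = 0.6400
¬D ∨ ¬A = a + b − a·b on (0.1900, 0.6400) = 0.7084
¬D = 1 − 0.8100 = 0.1900
A ∨ ¬D = a + b − a·b on (0.3600, 0.1900) = 0.4816
(¬D ∨ ¬A) ∧ (A ∨ ¬D) = a·b on (0.7084, 0.4816) = 0.3412

0.341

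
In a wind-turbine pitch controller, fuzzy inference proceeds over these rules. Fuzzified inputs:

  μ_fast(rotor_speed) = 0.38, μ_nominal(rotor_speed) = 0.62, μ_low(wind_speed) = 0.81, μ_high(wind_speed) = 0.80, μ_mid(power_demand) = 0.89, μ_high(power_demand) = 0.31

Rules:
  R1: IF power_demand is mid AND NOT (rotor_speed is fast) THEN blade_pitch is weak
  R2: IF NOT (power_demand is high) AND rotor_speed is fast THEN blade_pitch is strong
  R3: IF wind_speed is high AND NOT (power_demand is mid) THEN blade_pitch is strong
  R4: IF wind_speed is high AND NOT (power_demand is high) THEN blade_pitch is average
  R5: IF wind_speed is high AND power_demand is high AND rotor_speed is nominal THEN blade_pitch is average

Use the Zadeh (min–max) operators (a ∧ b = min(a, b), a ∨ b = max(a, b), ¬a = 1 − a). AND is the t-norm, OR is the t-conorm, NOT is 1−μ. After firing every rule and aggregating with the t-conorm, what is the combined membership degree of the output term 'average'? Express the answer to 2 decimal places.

R1: mid=0.89, ¬fast=1−0.38=0.62; AND[min(a, b)] → w = 0.62
R2: ¬high=1−0.31=0.69, fast=0.38; AND[min(a, b)] → w = 0.38
R3: high=0.80, ¬mid=1−0.89=0.11; AND[min(a, b)] → w = 0.11
R4: high=0.80, ¬high=1−0.31=0.69; AND[min(a, b)] → w = 0.69
R5: high=0.80, high=0.31, nominal=0.62; AND[min(a, b)] → w = 0.31
Rules with consequent 'average': {R4, R5} → strengths 0.69, 0.31
Aggregate via t-conorm [max(a, b)]: 0.69

0.69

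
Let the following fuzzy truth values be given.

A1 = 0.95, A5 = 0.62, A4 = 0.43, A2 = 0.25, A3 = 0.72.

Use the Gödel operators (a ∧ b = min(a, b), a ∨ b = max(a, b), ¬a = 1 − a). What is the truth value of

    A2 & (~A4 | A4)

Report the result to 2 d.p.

0.25

~A4 = 1 − 0.43 = 0.57
~A4 | A4 = max(a, b) on (0.57, 0.43) = 0.57
A2 & (~A4 | A4) = min(a, b) on (0.25, 0.57) = 0.25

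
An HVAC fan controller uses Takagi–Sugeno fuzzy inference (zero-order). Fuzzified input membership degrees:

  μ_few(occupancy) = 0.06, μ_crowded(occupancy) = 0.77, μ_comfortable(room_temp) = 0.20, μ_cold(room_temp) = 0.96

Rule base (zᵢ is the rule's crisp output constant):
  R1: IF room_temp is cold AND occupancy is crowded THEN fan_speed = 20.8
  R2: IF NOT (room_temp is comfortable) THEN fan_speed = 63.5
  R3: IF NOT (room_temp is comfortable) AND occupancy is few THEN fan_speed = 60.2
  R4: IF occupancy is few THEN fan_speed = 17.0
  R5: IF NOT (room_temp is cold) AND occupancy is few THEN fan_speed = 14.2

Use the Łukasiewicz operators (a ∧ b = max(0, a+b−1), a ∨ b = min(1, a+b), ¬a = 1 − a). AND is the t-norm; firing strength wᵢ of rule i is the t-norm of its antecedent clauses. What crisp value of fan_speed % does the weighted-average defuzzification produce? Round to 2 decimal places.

R1 (z=20.8): cold=0.96, crowded=0.77; AND[max(0, a+b−1)] → w = 0.73
R2 (z=63.5): ¬comfortable=1−0.20=0.80 → w = 0.80
R3 (z=60.2): ¬comfortable=1−0.20=0.80, few=0.06; AND[max(0, a+b−1)] → w = 0.00
R4 (z=17.0): few=0.06 → w = 0.06
R5 (z=14.2): ¬cold=1−0.96=0.04, few=0.06; AND[max(0, a+b−1)] → w = 0.00
Weighted average = (0.73·20.8 + 0.80·63.5 + 0.00·60.2 + 0.06·17.0 + 0.00·14.2) / (0.73 + 0.80 + 0.00 + 0.06 + 0.00)
  = 67.0040 / 1.5900 = 42.14

42.14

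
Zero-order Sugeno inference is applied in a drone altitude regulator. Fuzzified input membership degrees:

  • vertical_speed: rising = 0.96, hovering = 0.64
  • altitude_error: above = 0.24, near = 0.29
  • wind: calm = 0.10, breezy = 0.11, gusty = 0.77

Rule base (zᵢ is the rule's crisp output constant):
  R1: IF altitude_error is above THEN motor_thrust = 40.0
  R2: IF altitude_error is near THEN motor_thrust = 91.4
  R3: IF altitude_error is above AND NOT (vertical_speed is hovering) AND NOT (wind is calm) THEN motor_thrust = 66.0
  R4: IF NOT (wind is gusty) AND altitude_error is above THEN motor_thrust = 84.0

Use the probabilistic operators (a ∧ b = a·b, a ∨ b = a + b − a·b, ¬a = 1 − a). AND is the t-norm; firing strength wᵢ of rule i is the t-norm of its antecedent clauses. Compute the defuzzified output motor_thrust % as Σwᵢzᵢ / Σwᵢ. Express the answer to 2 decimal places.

R1 (z=40.0): above=0.24 → w = 0.2400
R2 (z=91.4): near=0.29 → w = 0.2900
R3 (z=66.0): above=0.24, ¬hovering=1−0.64=0.36, ¬calm=1−0.10=0.90; AND[a·b] → w = 0.0778
R4 (z=84.0): ¬gusty=1−0.77=0.23, above=0.24; AND[a·b] → w = 0.0552
Weighted average = (0.2400·40.0 + 0.2900·91.4 + 0.0778·66.0 + 0.0552·84.0) / (0.2400 + 0.2900 + 0.0778 + 0.0552)
  = 45.8750 / 0.6630 = 69.20

69.20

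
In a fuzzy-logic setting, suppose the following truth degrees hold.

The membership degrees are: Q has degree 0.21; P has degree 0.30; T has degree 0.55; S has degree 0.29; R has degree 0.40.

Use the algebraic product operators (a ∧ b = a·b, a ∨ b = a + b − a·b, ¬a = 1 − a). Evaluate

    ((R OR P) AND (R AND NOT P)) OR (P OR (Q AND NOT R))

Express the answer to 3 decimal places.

R OR P = a + b − a·b on (0.4000, 0.3000) = 0.5800
NOT P = 1 − 0.3000 = 0.7000
R AND NOT P = a·b on (0.4000, 0.7000) = 0.2800
(R OR P) AND (R AND NOT P) = a·b on (0.5800, 0.2800) = 0.1624
NOT R = 1 − 0.4000 = 0.6000
Q AND NOT R = a·b on (0.2100, 0.6000) = 0.1260
P OR (Q AND NOT R) = a + b − a·b on (0.3000, 0.1260) = 0.3882
((R OR P) AND (R AND NOT P)) OR (P OR (Q AND NOT R)) = a + b − a·b on (0.1624, 0.3882) = 0.4876

0.488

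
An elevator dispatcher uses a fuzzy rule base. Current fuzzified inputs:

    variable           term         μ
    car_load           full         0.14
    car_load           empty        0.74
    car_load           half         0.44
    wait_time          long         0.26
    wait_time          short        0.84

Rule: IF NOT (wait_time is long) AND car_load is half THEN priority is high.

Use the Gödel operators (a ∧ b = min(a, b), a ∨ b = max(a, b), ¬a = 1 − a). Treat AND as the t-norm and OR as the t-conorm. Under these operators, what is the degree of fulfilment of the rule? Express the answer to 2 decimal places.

firing strength: ¬long=1−0.26=0.74, half=0.44; AND[min(a, b)] → w = 0.44

0.44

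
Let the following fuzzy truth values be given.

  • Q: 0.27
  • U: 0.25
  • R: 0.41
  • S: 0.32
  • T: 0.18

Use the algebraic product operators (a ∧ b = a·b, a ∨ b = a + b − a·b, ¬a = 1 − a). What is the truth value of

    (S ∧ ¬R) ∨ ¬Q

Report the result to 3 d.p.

¬R = 1 − 0.4100 = 0.5900
S ∧ ¬R = a·b on (0.3200, 0.5900) = 0.1888
¬Q = 1 − 0.2700 = 0.7300
(S ∧ ¬R) ∨ ¬Q = a + b − a·b on (0.1888, 0.7300) = 0.7810

0.781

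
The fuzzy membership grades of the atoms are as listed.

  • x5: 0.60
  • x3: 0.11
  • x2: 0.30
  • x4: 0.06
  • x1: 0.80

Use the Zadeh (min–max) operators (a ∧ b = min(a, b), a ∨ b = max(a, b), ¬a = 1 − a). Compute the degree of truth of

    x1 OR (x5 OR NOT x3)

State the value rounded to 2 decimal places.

0.89

NOT x3 = 1 − 0.11 = 0.89
x5 OR NOT x3 = max(a, b) on (0.60, 0.89) = 0.89
x1 OR (x5 OR NOT x3) = max(a, b) on (0.80, 0.89) = 0.89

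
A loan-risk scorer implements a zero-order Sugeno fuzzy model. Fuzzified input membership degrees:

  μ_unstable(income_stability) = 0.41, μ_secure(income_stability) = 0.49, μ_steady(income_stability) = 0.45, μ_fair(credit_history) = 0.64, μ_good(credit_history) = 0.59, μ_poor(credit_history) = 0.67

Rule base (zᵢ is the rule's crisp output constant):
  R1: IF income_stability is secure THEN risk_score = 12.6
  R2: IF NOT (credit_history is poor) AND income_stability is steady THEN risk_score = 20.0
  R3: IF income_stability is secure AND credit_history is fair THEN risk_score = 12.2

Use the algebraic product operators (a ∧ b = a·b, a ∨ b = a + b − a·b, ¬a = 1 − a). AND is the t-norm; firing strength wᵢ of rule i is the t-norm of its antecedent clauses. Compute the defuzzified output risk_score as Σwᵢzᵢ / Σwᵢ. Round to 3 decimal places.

13.622

R1 (z=12.6): secure=0.49 → w = 0.4900
R2 (z=20.0): ¬poor=1−0.67=0.33, steady=0.45; AND[a·b] → w = 0.1485
R3 (z=12.2): secure=0.49, fair=0.64; AND[a·b] → w = 0.3136
Weighted average = (0.4900·12.6 + 0.1485·20.0 + 0.3136·12.2) / (0.4900 + 0.1485 + 0.3136)
  = 12.9699 / 0.9521 = 13.622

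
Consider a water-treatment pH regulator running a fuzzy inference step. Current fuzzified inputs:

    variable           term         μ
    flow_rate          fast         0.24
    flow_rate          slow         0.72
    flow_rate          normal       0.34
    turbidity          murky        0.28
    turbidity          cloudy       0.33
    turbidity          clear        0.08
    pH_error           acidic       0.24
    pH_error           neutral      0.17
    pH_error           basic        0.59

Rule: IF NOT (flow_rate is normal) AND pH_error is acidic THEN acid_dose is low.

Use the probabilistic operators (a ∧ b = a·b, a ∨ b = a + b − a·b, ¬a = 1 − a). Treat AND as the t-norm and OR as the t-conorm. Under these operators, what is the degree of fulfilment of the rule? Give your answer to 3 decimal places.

0.158

firing strength: ¬normal=1−0.34=0.66, acidic=0.24; AND[a·b] → w = 0.1584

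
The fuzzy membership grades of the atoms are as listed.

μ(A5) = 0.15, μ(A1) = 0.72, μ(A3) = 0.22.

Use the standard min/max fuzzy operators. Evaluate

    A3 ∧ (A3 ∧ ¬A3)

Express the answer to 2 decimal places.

0.22

¬A3 = 1 − 0.22 = 0.78
A3 ∧ ¬A3 = min(a, b) on (0.22, 0.78) = 0.22
A3 ∧ (A3 ∧ ¬A3) = min(a, b) on (0.22, 0.22) = 0.22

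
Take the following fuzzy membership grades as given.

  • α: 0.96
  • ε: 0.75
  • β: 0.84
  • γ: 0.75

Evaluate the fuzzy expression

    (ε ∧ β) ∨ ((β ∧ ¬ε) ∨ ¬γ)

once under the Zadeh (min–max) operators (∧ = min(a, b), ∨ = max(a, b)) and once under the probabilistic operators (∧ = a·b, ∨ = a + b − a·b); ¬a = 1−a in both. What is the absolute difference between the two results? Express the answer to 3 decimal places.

0.031

Under Zadeh (min–max):
  ε ∧ β = min(a, b) on (0.75, 0.84) = 0.75
  ¬ε = 1 − 0.75 = 0.25
  β ∧ ¬ε = min(a, b) on (0.84, 0.25) = 0.25
  ¬γ = 1 − 0.75 = 0.25
  (β ∧ ¬ε) ∨ ¬γ = max(a, b) on (0.25, 0.25) = 0.25
  (ε ∧ β) ∨ ((β ∧ ¬ε) ∨ ¬γ) = max(a, b) on (0.75, 0.25) = 0.75
  → value = 0.7500
Under probabilistic:
  ε ∧ β = a·b on (0.7500, 0.8400) = 0.6300
  ¬ε = 1 − 0.7500 = 0.2500
  β ∧ ¬ε = a·b on (0.8400, 0.2500) = 0.2100
  ¬γ = 1 − 0.7500 = 0.2500
  (β ∧ ¬ε) ∨ ¬γ = a + b − a·b on (0.2100, 0.2500) = 0.4075
  (ε ∧ β) ∨ ((β ∧ ¬ε) ∨ ¬γ) = a + b − a·b on (0.6300, 0.4075) = 0.7808
  → value = 0.7808
|0.7500 − 0.7808| = 0.031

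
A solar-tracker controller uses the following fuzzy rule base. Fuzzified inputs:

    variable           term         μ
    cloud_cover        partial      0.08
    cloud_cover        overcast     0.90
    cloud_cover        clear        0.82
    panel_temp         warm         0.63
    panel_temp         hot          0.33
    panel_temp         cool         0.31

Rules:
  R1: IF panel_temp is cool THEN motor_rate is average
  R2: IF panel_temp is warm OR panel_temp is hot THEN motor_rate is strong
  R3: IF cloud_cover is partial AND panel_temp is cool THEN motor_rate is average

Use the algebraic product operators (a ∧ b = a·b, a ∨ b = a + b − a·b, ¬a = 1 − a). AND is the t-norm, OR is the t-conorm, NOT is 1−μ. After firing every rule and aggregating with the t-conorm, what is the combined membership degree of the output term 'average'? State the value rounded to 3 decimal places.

0.327

R1: cool=0.31 → w = 0.3100
R2: warm=0.63, hot=0.33; OR[a + b − a·b] → w = 0.7521
R3: partial=0.08, cool=0.31; AND[a·b] → w = 0.0248
Rules with consequent 'average': {R1, R3} → strengths 0.3100, 0.0248
Aggregate via t-conorm [a + b − a·b]: 0.3271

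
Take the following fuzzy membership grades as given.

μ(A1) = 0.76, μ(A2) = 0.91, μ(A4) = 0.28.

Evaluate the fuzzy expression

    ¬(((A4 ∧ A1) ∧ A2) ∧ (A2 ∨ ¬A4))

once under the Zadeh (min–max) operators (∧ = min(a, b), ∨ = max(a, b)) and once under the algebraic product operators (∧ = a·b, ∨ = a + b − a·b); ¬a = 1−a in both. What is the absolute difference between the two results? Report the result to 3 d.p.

0.091

Under Zadeh (min–max):
  A4 ∧ A1 = min(a, b) on (0.28, 0.76) = 0.28
  (A4 ∧ A1) ∧ A2 = min(a, b) on (0.28, 0.91) = 0.28
  ¬A4 = 1 − 0.28 = 0.72
  A2 ∨ ¬A4 = max(a, b) on (0.91, 0.72) = 0.91
  ((A4 ∧ A1) ∧ A2) ∧ (A2 ∨ ¬A4) = min(a, b) on (0.28, 0.91) = 0.28
  ¬(((A4 ∧ A1) ∧ A2) ∧ (A2 ∨ ¬A4)) = 1 − 0.28 = 0.72
  → value = 0.7200
Under algebraic product:
  A4 ∧ A1 = a·b on (0.2800, 0.7600) = 0.2128
  (A4 ∧ A1) ∧ A2 = a·b on (0.2128, 0.9100) = 0.1936
  ¬A4 = 1 − 0.2800 = 0.7200
  A2 ∨ ¬A4 = a + b − a·b on (0.9100, 0.7200) = 0.9748
  ((A4 ∧ A1) ∧ A2) ∧ (A2 ∨ ¬A4) = a·b on (0.1936, 0.9748) = 0.1888
  ¬(((A4 ∧ A1) ∧ A2) ∧ (A2 ∨ ¬A4)) = 1 − 0.1888 = 0.8112
  → value = 0.8112
|0.7200 − 0.8112| = 0.091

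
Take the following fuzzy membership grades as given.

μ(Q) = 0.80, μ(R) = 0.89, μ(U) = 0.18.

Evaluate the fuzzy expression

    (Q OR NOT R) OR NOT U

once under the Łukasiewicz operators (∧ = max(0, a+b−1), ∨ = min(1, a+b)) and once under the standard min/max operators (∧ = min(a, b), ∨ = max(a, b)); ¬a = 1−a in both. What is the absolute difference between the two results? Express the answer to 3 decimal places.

Under Łukasiewicz:
  NOT R = 1 − 0.89 = 0.11
  Q OR NOT R = min(1, a+b) on (0.80, 0.11) = 0.91
  NOT U = 1 − 0.18 = 0.82
  (Q OR NOT R) OR NOT U = min(1, a+b) on (0.91, 0.82) = 1.00
  → value = 1.0000
Under standard min/max:
  NOT R = 1 − 0.89 = 0.11
  Q OR NOT R = max(a, b) on (0.80, 0.11) = 0.80
  NOT U = 1 − 0.18 = 0.82
  (Q OR NOT R) OR NOT U = max(a, b) on (0.80, 0.82) = 0.82
  → value = 0.8200
|1.0000 − 0.8200| = 0.180

0.180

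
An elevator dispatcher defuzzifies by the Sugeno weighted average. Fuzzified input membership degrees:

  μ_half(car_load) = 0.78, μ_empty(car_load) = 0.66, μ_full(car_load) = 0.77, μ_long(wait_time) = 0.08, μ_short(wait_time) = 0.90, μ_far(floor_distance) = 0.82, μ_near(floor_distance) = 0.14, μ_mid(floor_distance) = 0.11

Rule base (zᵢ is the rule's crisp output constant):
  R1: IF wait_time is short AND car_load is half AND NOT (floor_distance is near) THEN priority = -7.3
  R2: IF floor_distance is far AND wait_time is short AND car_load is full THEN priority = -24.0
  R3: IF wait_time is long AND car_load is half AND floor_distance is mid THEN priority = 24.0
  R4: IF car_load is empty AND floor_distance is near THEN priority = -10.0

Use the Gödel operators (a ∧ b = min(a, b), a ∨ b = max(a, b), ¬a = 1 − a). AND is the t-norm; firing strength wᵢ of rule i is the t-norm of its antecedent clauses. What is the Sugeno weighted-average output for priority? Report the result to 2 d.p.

R1 (z=-7.3): short=0.90, half=0.78, ¬near=1−0.14=0.86; AND[min(a, b)] → w = 0.78
R2 (z=-24.0): far=0.82, short=0.90, full=0.77; AND[min(a, b)] → w = 0.77
R3 (z=24.0): long=0.08, half=0.78, mid=0.11; AND[min(a, b)] → w = 0.08
R4 (z=-10.0): empty=0.66, near=0.14; AND[min(a, b)] → w = 0.14
Weighted average = (0.78·-7.3 + 0.77·-24.0 + 0.08·24.0 + 0.14·-10.0) / (0.78 + 0.77 + 0.08 + 0.14)
  = -23.6540 / 1.7700 = -13.36

-13.36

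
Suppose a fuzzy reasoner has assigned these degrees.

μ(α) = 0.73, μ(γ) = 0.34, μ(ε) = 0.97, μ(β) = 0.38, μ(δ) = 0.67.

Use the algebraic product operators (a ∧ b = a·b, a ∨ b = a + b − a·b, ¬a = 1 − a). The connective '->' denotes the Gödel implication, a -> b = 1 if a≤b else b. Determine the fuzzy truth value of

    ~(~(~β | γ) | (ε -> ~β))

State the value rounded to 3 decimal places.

0.285

~β = 1 − 0.3800 = 0.6200
~β | γ = a + b − a·b on (0.6200, 0.3400) = 0.7492
~(~β | γ) = 1 − 0.7492 = 0.2508
~β = 1 − 0.3800 = 0.6200
ε -> ~β  [Gödel: 1 if a≤b else b] with a=0.9700, b=0.6200 → 0.6200
~(~β | γ) | (ε -> ~β) = a + b − a·b on (0.2508, 0.6200) = 0.7153
~(~(~β | γ) | (ε -> ~β)) = 1 − 0.7153 = 0.2847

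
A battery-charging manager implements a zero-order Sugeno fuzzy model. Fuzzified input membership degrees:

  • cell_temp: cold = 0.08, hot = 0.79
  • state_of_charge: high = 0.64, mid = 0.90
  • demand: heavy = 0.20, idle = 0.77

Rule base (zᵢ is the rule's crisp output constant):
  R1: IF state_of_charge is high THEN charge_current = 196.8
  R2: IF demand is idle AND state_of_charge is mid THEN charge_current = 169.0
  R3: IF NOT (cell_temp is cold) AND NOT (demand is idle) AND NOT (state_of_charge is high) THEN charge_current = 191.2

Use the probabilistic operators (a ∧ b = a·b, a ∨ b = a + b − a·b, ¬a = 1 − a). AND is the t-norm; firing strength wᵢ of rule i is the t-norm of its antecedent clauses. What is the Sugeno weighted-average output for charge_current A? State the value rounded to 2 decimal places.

182.83

R1 (z=196.8): high=0.64 → w = 0.6400
R2 (z=169.0): idle=0.77, mid=0.90; AND[a·b] → w = 0.6930
R3 (z=191.2): ¬cold=1−0.08=0.92, ¬idle=1−0.77=0.23, ¬high=1−0.64=0.36; AND[a·b] → w = 0.0762
Weighted average = (0.6400·196.8 + 0.6930·169.0 + 0.0762·191.2) / (0.6400 + 0.6930 + 0.0762)
  = 257.6339 / 1.4092 = 182.83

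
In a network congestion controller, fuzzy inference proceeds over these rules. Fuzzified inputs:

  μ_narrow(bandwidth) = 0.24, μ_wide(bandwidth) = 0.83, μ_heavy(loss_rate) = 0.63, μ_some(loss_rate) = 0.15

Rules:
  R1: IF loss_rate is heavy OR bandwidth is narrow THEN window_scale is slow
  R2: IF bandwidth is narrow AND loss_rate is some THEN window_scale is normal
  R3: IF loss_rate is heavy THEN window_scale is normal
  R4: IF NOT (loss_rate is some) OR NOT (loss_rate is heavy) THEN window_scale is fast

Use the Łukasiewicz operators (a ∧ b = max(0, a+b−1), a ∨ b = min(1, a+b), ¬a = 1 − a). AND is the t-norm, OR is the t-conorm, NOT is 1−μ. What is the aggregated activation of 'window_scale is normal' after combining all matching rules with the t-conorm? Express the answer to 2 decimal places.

R1: heavy=0.63, narrow=0.24; OR[min(1, a+b)] → w = 0.87
R2: narrow=0.24, some=0.15; AND[max(0, a+b−1)] → w = 0.00
R3: heavy=0.63 → w = 0.63
R4: ¬some=1−0.15=0.85, ¬heavy=1−0.63=0.37; OR[min(1, a+b)] → w = 1.00
Rules with consequent 'normal': {R2, R3} → strengths 0.00, 0.63
Aggregate via t-conorm [min(1, a+b)]: 0.63

0.63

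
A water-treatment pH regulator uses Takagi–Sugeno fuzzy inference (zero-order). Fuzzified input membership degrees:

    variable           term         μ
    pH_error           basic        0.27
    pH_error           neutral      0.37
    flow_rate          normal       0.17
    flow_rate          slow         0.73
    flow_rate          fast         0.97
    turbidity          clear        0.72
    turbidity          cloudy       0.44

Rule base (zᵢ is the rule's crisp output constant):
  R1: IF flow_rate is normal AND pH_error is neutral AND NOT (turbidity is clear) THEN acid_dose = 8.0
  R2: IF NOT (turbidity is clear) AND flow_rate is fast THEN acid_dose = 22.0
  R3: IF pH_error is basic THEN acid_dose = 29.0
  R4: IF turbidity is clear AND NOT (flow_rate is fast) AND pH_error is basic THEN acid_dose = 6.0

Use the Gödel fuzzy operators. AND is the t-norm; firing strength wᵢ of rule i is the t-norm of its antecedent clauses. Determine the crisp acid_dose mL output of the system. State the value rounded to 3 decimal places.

R1 (z=8.0): normal=0.17, neutral=0.37, ¬clear=1−0.72=0.28; AND[min(a, b)] → w = 0.17
R2 (z=22.0): ¬clear=1−0.72=0.28, fast=0.97; AND[min(a, b)] → w = 0.28
R3 (z=29.0): basic=0.27 → w = 0.27
R4 (z=6.0): clear=0.72, ¬fast=1−0.97=0.03, basic=0.27; AND[min(a, b)] → w = 0.03
Weighted average = (0.17·8.0 + 0.28·22.0 + 0.27·29.0 + 0.03·6.0) / (0.17 + 0.28 + 0.27 + 0.03)
  = 15.5300 / 0.7500 = 20.707

20.707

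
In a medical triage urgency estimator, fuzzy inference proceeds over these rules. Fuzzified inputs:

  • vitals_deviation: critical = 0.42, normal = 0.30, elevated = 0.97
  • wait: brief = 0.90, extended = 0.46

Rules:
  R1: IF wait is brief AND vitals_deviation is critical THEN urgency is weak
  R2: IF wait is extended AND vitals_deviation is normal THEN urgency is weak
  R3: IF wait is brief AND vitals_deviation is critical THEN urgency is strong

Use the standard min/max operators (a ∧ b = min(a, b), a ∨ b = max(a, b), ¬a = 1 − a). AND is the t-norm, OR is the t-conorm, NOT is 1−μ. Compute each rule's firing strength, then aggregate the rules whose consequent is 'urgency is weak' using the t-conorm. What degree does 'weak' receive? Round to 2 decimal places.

R1: brief=0.90, critical=0.42; AND[min(a, b)] → w = 0.42
R2: extended=0.46, normal=0.30; AND[min(a, b)] → w = 0.30
R3: brief=0.90, critical=0.42; AND[min(a, b)] → w = 0.42
Rules with consequent 'weak': {R1, R2} → strengths 0.42, 0.30
Aggregate via t-conorm [max(a, b)]: 0.42

0.42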